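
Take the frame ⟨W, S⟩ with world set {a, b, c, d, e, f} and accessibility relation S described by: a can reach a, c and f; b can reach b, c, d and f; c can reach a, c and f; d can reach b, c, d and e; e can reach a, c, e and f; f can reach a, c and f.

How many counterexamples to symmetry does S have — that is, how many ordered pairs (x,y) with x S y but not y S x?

7

Enumerating: (b,c), (b,f), (d,c), (d,e), (e,a), (e,c), (e,f).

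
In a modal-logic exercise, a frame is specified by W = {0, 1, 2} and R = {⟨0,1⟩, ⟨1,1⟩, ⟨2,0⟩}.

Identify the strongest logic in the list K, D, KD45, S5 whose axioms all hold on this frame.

Serial (axiom D): yes — every world has a successor (e.g. 0 R 1).
Euclidean (axiom 5): no — 2 R 0 and 2 R 0, but not 0 R 0.
Transitive (axiom 4): no — 2 R 0 and 0 R 1, but not 2 R 1.
Reflexive (axiom T): no — 0 is not related to itself.
So F validates K, D; KD45 would additionally require R to be Euclidean and transitive. The strongest is D.

D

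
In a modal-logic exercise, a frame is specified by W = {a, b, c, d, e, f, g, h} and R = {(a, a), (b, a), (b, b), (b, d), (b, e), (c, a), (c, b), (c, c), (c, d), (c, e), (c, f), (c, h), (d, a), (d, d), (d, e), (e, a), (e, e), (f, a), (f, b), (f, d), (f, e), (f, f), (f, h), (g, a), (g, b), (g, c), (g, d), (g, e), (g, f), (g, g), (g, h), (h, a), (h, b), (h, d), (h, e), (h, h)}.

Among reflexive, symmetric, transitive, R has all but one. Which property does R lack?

symmetric

Reflexive: yes — every world is R-related to itself.
Symmetric: no — b R a but not a R b.
Transitive: yes — every two-step R-path is closed by a direct edge.
Only symmetric fails.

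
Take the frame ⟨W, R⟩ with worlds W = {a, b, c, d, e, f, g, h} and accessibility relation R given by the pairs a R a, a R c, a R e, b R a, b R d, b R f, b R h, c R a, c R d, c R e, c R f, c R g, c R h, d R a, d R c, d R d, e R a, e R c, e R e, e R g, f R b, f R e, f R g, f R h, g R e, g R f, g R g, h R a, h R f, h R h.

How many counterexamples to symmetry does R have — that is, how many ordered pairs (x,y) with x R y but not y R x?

Enumerating: (b,a), (b,d), (b,h), (c,f), (c,g), (c,h), (d,a), (f,e), (h,a).

9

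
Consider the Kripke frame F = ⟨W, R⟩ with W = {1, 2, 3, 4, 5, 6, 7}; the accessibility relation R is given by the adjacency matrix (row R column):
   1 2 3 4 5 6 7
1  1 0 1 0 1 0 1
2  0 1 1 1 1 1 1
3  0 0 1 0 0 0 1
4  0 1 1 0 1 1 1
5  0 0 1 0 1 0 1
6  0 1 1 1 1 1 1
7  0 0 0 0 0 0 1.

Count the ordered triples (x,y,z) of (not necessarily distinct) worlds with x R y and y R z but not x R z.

Enumerating: (4,2,4), (4,6,4).

2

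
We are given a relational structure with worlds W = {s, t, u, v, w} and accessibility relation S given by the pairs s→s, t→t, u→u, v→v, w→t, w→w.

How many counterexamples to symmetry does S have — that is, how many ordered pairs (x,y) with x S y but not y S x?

1

Enumerating: (w,t).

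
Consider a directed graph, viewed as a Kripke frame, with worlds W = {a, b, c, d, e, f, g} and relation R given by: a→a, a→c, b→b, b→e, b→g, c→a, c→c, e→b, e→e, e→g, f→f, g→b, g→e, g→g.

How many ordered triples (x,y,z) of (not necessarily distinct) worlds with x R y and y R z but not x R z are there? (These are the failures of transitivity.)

0

R is transitive; there are no such tuples.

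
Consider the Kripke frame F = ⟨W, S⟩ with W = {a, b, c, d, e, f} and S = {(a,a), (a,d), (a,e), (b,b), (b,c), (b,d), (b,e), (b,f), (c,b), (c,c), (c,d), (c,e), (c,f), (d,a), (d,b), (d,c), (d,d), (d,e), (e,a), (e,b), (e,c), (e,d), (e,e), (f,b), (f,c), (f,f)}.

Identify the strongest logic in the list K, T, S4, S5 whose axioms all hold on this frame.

Reflexive (axiom T): yes — every world is S-related to itself.
Transitive (axiom 4): no — a S d and d S b, but not a S b.
Euclidean (axiom 5): no — b S d and b S f, but not d S f.
So F validates K, T; S4 would additionally require S to be transitive. The strongest is T.

T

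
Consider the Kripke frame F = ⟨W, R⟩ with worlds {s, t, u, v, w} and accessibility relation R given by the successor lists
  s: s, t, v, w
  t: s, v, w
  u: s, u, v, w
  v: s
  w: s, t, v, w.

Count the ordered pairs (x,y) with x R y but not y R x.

Enumerating: (t,v), (u,s), (u,v), (u,w), (w,v).

5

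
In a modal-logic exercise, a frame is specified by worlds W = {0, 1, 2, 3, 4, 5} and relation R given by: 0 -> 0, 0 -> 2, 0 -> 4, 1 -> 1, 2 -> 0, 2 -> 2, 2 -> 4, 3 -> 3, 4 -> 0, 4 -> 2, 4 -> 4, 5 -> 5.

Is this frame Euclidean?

Euclidean: yes — any two successors of a common world are R-related.

Yes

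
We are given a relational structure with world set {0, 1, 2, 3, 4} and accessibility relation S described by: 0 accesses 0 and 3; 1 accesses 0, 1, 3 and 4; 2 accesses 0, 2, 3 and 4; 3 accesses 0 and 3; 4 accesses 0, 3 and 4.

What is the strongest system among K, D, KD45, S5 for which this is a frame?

Serial (axiom D): yes — every world has a successor (e.g. 0 S 0).
Euclidean (axiom 5): no — 1 S 0 and 1 S 4, but not 0 S 4.
Transitive (axiom 4): yes — every two-step S-path is closed by a direct edge.
Reflexive (axiom T): yes — every world is S-related to itself.
So F validates K, D; KD45 would additionally require S to be Euclidean. The strongest is D.

D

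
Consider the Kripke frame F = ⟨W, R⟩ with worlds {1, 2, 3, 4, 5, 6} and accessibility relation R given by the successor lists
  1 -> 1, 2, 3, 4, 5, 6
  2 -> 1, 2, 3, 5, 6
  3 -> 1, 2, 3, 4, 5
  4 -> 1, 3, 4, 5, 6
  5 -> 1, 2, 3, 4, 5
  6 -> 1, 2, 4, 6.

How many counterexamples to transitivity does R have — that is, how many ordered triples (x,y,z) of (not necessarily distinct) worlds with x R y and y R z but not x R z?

Enumerating: (2,1,4), (2,3,4), (2,5,4), (2,6,4), (3,1,6), (3,2,6), (3,4,6), (4,1,2), (4,3,2), (4,5,2), (4,6,2), (5,1,6), … and 8 more.
Total: 20.

20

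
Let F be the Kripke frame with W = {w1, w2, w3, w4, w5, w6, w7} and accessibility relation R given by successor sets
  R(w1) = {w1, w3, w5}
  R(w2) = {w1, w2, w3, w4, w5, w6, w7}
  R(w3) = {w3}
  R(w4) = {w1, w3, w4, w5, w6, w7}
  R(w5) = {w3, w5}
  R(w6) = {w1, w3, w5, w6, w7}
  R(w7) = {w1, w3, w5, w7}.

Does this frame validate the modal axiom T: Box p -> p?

Yes

Axiom T corresponds to the accessibility relation being reflexive.
Reflexive: yes — every world is R-related to itself.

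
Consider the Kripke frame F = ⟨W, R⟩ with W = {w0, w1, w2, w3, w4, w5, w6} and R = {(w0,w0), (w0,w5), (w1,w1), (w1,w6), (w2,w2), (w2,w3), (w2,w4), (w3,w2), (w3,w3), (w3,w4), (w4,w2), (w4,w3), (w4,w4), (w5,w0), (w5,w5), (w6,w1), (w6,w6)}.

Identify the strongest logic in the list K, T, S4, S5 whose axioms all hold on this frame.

S5

Reflexive (axiom T): yes — every world is R-related to itself.
Transitive (axiom 4): yes — every two-step R-path is closed by a direct edge.
Euclidean (axiom 5): yes — any two successors of a common world are R-related.
So F validates K, T, S4, S5. The strongest is S5.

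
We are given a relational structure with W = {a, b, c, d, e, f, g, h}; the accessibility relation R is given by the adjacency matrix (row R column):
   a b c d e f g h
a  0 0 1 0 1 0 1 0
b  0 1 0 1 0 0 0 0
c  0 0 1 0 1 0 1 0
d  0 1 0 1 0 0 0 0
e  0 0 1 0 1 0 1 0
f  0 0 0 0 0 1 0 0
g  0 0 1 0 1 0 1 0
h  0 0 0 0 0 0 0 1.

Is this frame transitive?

Yes

Transitive: yes — every two-step R-path is closed by a direct edge.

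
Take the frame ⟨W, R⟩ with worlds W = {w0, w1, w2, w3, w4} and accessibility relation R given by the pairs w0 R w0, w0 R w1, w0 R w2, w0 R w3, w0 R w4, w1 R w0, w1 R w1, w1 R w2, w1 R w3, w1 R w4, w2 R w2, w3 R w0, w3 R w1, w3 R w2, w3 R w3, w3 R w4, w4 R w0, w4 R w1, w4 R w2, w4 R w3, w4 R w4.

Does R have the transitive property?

Transitive: yes — every two-step R-path is closed by a direct edge.

Yes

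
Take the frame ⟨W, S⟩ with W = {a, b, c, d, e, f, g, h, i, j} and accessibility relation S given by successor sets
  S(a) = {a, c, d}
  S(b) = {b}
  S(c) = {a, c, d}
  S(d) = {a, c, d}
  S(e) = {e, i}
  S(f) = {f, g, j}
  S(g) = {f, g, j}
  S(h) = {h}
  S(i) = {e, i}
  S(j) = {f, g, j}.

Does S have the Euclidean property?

Euclidean: yes — any two successors of a common world are S-related.

Yes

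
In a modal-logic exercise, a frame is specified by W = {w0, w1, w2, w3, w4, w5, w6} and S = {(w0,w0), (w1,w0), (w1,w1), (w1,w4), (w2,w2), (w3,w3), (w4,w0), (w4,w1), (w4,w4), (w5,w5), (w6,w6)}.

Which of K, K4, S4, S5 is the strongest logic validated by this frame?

Transitive (axiom 4): yes — every two-step S-path is closed by a direct edge.
Reflexive (axiom T): yes — every world is S-related to itself.
Euclidean (axiom 5): no — w1 S w0 and w1 S w4, but not w0 S w4.
So F validates K, K4, S4; S5 would additionally require S to be Euclidean. The strongest is S4.

S4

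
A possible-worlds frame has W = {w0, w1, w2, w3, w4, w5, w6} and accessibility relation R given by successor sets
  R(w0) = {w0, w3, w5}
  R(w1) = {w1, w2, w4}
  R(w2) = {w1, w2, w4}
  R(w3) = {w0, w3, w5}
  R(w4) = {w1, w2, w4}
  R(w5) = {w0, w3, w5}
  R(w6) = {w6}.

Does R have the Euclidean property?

Yes

Euclidean: yes — any two successors of a common world are R-related.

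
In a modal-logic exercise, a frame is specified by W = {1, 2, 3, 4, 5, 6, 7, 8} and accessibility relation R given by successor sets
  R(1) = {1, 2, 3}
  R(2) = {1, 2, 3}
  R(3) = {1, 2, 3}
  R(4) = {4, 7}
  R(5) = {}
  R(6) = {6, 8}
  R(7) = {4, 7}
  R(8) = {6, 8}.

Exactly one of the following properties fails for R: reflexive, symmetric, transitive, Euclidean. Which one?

reflexive

Reflexive: no — 5 is not related to itself.
Symmetric: yes — every pair in R has its reverse in R.
Transitive: yes — every two-step R-path is closed by a direct edge.
Euclidean: yes — any two successors of a common world are R-related.
Only reflexive fails.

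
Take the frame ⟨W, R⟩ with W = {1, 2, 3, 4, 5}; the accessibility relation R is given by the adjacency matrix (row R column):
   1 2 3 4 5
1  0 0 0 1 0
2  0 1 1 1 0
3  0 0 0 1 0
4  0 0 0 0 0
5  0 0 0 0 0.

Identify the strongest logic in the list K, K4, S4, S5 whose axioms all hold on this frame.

K4

Transitive (axiom 4): yes — every two-step R-path is closed by a direct edge.
Reflexive (axiom T): no — 1 is not related to itself.
Euclidean (axiom 5): no — 2 R 4 and 2 R 3, but not 4 R 3.
So F validates K, K4; S4 would additionally require R to be reflexive. The strongest is K4.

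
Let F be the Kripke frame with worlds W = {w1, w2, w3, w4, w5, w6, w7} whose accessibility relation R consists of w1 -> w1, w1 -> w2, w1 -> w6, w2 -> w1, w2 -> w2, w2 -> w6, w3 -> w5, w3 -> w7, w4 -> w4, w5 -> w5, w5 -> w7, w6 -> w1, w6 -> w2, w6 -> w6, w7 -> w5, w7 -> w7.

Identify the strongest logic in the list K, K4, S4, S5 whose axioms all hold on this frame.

K4

Transitive (axiom 4): yes — every two-step R-path is closed by a direct edge.
Reflexive (axiom T): no — w3 is not related to itself.
Euclidean (axiom 5): yes — any two successors of a common world are R-related.
So F validates K, K4; S4 would additionally require R to be reflexive. The strongest is K4.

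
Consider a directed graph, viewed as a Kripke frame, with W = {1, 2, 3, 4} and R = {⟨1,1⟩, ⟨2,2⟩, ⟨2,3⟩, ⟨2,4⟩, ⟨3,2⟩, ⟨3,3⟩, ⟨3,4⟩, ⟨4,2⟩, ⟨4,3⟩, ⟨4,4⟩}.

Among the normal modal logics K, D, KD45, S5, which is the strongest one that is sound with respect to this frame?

Serial (axiom D): yes — every world has a successor (e.g. 1 R 1).
Euclidean (axiom 5): yes — any two successors of a common world are R-related.
Transitive (axiom 4): yes — every two-step R-path is closed by a direct edge.
Reflexive (axiom T): yes — every world is R-related to itself.
So F validates K, D, KD45, S5. The strongest is S5.

S5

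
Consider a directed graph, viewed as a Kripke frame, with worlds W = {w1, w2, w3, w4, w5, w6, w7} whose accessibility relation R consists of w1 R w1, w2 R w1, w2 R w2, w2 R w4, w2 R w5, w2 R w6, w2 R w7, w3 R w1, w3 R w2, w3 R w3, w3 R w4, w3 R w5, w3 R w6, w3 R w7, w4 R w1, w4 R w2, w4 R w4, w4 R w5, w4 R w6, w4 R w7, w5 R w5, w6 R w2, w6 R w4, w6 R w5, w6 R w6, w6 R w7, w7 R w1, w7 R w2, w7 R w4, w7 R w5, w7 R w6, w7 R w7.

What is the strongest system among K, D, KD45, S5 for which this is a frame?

D

Serial (axiom D): yes — every world has a successor (e.g. w1 R w1).
Euclidean (axiom 5): no — w2 R w1 and w2 R w4, but not w1 R w4.
Transitive (axiom 4): no — w6 R w2 and w2 R w1, but not w6 R w1.
Reflexive (axiom T): yes — every world is R-related to itself.
So F validates K, D; KD45 would additionally require R to be Euclidean and transitive. The strongest is D.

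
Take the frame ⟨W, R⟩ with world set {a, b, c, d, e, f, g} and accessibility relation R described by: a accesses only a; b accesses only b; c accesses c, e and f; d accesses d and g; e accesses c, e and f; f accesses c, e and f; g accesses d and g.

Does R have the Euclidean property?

Euclidean: yes — any two successors of a common world are R-related.

Yes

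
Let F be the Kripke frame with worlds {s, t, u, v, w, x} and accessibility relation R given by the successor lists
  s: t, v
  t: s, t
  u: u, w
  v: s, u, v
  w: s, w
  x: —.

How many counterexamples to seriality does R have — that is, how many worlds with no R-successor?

Enumerating: x.

1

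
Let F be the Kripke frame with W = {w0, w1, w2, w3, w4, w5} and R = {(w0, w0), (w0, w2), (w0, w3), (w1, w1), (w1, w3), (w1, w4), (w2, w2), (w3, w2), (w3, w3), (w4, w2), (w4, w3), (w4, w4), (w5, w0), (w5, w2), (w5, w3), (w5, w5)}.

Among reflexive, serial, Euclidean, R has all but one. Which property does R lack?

Euclidean

Reflexive: yes — every world is R-related to itself.
Serial: yes — every world has a successor (e.g. w0 R w0).
Euclidean: no — w0 R w2 and w0 R w3, but not w2 R w3.
Only Euclidean fails.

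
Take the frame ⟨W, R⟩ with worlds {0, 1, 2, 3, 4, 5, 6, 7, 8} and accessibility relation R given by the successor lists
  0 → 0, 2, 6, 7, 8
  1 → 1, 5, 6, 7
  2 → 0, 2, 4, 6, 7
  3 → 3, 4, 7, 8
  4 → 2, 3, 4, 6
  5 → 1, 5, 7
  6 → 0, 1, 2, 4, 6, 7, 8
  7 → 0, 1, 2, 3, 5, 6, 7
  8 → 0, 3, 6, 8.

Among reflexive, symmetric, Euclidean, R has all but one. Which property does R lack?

Reflexive: yes — every world is R-related to itself.
Symmetric: yes — every pair in R has its reverse in R.
Euclidean: no — 0 R 2 and 0 R 8, but not 2 R 8.
Only Euclidean fails.

Euclidean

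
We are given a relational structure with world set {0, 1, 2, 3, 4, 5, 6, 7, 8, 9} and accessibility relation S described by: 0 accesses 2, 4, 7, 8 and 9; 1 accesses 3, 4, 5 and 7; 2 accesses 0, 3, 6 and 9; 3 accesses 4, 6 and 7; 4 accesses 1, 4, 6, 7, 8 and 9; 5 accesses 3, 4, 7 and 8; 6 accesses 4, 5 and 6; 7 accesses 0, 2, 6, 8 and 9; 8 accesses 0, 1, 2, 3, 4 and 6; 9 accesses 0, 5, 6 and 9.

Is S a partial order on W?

Reflexive: no — 0 is not related to itself.
Transitive: no — 0 S 2 and 2 S 3, but not 0 S 3.
Antisymmetric: no — 0 S 2 and 2 S 0 with 0 ≠ 2.
So S is not a partial order.

No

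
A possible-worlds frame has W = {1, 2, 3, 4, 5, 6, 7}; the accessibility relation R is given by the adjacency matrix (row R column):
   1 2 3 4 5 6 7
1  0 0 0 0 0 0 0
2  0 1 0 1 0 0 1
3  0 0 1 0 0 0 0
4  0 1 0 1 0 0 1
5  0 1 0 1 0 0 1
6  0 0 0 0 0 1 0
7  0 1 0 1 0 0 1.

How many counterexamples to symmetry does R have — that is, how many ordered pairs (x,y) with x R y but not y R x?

3

Enumerating: (5,2), (5,4), (5,7).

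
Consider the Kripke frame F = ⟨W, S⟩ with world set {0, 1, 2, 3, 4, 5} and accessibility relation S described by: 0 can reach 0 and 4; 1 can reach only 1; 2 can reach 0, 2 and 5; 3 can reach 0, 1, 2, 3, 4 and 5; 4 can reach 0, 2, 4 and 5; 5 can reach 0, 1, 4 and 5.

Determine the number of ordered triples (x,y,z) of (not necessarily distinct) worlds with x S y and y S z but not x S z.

7

Enumerating: (0,4,2), (0,4,5), (2,0,4), (2,5,1), (2,5,4), (4,5,1), (5,4,2).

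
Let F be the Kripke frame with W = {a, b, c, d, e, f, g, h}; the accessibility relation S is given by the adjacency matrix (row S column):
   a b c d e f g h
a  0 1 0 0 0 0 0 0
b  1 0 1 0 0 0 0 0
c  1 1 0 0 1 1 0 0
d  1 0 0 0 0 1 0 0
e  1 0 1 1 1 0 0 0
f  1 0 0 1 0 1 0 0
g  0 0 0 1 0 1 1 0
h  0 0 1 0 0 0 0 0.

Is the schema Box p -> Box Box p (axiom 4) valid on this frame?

The schema 4 characterises exactly the transitive frames.
Transitive: no — a S b and b S c, but not a S c.

No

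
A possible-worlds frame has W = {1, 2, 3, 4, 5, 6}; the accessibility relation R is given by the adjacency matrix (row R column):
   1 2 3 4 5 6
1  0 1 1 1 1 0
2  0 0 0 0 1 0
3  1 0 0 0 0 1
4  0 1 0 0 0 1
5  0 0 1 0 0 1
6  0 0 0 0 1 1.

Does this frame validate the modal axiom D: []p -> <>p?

Yes

Axiom D corresponds to the accessibility relation being serial.
Serial: yes — every world has a successor (e.g. 1 R 2).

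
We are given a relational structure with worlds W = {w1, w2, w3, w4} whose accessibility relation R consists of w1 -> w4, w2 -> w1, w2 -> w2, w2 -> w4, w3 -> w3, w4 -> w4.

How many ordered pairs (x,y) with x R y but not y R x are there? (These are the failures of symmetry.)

Enumerating: (w1,w4), (w2,w1), (w2,w4).

3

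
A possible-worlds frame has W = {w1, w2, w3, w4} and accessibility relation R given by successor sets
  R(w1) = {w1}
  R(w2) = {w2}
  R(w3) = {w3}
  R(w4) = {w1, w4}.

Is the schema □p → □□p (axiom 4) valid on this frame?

By correspondence theory, 4 is valid on a frame iff R is transitive.
Transitive: yes — every two-step R-path is closed by a direct edge.

Yes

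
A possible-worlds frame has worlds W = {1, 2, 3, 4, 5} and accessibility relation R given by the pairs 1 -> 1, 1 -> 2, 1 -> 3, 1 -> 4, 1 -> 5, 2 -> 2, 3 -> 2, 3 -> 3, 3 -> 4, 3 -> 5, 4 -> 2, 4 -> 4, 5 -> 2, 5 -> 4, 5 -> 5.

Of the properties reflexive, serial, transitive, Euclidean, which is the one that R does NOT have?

Euclidean

Reflexive: yes — every world is R-related to itself.
Serial: yes — every world has a successor (e.g. 1 R 1).
Transitive: yes — every two-step R-path is closed by a direct edge.
Euclidean: no — 1 R 2 and 1 R 3, but not 2 R 3.
Only Euclidean fails.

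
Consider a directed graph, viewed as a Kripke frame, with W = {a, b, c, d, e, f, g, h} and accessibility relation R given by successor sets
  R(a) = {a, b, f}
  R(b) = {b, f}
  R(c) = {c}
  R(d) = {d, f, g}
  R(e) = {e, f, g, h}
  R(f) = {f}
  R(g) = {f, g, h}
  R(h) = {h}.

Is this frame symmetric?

No

Symmetric: no — a R b but not b R a.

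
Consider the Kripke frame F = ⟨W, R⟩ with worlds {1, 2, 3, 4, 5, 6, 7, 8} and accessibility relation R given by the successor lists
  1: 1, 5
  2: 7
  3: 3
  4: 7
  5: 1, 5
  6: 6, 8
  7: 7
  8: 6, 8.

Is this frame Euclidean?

Yes

Euclidean: yes — any two successors of a common world are R-related.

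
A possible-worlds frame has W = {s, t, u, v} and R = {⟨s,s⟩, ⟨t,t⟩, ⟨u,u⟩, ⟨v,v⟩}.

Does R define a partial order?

Yes

Reflexive: yes — every world is R-related to itself.
Transitive: yes — every two-step R-path is closed by a direct edge.
Antisymmetric: yes — no distinct pair is related both ways.
So R is a partial order.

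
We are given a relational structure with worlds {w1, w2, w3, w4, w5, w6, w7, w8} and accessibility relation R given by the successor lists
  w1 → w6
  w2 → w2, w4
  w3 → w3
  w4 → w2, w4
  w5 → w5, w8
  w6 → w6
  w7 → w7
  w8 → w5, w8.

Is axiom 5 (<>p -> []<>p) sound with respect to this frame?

Axiom 5 corresponds to the accessibility relation being Euclidean.
Euclidean: yes — any two successors of a common world are R-related.

Yes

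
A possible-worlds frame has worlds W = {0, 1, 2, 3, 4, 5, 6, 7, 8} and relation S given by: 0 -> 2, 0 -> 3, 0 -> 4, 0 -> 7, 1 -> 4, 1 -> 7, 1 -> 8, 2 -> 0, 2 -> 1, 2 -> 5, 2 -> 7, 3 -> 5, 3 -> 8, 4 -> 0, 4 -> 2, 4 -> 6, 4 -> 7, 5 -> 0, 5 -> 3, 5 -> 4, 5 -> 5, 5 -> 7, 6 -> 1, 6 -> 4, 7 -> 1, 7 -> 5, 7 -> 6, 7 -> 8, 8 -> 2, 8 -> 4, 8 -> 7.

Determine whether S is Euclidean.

No

Euclidean: no — 0 S 2 and 0 S 3, but not 2 S 3.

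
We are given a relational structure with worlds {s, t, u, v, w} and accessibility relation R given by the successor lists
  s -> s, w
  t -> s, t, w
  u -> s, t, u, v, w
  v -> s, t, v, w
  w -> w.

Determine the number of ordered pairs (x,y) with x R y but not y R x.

Enumerating: (s,w), (t,s), (t,w), (u,s), (u,t), (u,v), (u,w), (v,s), (v,t), (v,w).

10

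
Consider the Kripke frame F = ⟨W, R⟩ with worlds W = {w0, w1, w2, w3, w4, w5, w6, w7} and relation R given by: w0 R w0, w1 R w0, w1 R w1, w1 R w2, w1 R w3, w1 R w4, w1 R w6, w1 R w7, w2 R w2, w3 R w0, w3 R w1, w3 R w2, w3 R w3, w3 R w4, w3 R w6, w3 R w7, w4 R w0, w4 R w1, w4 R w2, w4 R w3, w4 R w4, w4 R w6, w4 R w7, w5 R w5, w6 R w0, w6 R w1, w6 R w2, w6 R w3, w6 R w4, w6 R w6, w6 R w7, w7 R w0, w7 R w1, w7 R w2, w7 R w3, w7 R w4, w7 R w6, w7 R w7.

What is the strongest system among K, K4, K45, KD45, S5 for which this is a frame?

K4

Transitive (axiom 4): yes — every two-step R-path is closed by a direct edge.
Euclidean (axiom 5): no — w1 R w0 and w1 R w2, but not w0 R w2.
Serial (axiom D): yes — every world has a successor (e.g. w0 R w0).
Reflexive (axiom T): yes — every world is R-related to itself.
So F validates K, K4; K45 would additionally require R to be Euclidean. The strongest is K4.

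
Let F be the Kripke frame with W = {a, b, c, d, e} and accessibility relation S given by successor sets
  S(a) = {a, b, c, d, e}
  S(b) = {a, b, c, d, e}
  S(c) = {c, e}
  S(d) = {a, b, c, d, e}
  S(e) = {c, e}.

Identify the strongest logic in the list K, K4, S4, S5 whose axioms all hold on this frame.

Transitive (axiom 4): yes — every two-step S-path is closed by a direct edge.
Reflexive (axiom T): yes — every world is S-related to itself.
Euclidean (axiom 5): no — a S c and a S b, but not c S b.
So F validates K, K4, S4; S5 would additionally require S to be Euclidean. The strongest is S4.

S4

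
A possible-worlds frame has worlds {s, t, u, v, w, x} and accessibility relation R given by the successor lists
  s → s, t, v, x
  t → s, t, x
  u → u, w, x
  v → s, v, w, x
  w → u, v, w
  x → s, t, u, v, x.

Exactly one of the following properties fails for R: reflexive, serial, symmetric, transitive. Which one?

transitive

Reflexive: yes — every world is R-related to itself.
Serial: yes — every world has a successor (e.g. s R s).
Symmetric: yes — every pair in R has its reverse in R.
Transitive: no — s R v and v R w, but not s R w.
Only transitive fails.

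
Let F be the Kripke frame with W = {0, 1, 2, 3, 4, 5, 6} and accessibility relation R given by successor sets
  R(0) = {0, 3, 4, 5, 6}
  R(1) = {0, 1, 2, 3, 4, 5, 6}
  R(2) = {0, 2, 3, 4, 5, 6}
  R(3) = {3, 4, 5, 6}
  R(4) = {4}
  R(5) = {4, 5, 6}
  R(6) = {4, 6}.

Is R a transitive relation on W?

Transitive: yes — every two-step R-path is closed by a direct edge.

Yes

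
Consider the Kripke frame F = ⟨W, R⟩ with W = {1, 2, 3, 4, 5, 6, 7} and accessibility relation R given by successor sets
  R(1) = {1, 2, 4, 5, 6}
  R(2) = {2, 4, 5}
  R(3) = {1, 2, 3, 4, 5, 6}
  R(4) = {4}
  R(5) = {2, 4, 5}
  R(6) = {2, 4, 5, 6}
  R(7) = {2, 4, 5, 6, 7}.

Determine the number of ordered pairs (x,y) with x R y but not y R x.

Enumerating: (1,2), (1,4), (1,5), (1,6), (2,4), (3,1), (3,2), (3,4), (3,5), (3,6), (5,4), (6,2), (6,4), (6,5), (7,2), (7,4), (7,5), (7,6).

18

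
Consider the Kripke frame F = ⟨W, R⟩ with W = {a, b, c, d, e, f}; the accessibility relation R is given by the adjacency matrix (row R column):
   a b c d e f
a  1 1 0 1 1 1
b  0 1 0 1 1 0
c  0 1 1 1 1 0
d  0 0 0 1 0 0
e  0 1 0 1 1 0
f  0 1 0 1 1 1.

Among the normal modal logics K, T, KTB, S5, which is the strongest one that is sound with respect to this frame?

Reflexive (axiom T): yes — every world is R-related to itself.
Symmetric (axiom B): no — a R b but not b R a.
Euclidean (axiom 5): no — a R b and a R f, but not b R f.
So F validates K, T; KTB would additionally require R to be symmetric. The strongest is T.

T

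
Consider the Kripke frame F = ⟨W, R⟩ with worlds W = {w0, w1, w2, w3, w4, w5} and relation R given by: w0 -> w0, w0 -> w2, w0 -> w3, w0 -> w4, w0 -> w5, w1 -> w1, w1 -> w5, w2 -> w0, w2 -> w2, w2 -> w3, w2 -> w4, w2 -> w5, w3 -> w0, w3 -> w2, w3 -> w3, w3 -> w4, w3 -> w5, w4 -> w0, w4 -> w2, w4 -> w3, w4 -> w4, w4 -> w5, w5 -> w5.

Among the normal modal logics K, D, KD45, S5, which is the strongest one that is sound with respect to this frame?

Serial (axiom D): yes — every world has a successor (e.g. w0 R w0).
Euclidean (axiom 5): no — w0 R w5 and w0 R w2, but not w5 R w2.
Transitive (axiom 4): yes — every two-step R-path is closed by a direct edge.
Reflexive (axiom T): yes — every world is R-related to itself.
So F validates K, D; KD45 would additionally require R to be Euclidean. The strongest is D.

D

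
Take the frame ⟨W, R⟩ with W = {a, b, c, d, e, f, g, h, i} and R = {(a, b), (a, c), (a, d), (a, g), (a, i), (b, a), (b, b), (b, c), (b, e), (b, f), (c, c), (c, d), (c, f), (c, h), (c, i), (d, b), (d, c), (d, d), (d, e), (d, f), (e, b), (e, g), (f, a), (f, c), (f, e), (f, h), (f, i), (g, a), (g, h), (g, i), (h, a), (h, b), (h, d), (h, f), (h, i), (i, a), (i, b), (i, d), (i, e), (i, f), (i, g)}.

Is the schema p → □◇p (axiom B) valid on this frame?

By correspondence theory, B is valid on a frame iff R is symmetric.
Symmetric: no — a R c but not c R a.

No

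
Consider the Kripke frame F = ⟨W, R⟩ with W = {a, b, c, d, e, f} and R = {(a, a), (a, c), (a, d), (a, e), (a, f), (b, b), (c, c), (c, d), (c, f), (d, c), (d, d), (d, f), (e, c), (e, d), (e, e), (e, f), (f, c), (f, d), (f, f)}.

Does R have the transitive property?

Yes

Transitive: yes — every two-step R-path is closed by a direct edge.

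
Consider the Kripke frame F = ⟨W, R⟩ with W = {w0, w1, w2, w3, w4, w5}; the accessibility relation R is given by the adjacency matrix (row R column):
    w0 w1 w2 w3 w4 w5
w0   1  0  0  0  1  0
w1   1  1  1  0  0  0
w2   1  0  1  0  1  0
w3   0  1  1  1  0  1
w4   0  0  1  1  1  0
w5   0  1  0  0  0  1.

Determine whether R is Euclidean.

No

Euclidean: no — w1 R w0 and w1 R w2, but not w0 R w2.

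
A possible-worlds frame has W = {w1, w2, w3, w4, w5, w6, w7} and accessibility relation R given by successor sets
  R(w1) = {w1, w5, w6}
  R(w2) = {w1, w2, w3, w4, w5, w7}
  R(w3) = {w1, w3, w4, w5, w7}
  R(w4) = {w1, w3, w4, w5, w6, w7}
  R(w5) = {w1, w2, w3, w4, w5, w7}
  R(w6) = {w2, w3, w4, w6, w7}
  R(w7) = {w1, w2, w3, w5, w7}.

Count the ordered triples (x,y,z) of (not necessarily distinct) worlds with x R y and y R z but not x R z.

Enumerating: (w1,w5,w2), (w1,w5,w3), (w1,w5,w4), (w1,w5,w7), (w1,w6,w2), (w1,w6,w3), (w1,w6,w4), (w1,w6,w7), (w2,w1,w6), (w2,w4,w6), (w3,w1,w6), (w3,w4,w6), … and 19 more.
Total: 31.

31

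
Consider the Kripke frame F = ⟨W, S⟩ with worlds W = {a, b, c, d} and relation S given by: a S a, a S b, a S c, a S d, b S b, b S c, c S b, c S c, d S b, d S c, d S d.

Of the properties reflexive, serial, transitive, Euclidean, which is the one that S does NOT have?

Reflexive: yes — every world is S-related to itself.
Serial: yes — every world has a successor (e.g. a S a).
Transitive: yes — every two-step S-path is closed by a direct edge.
Euclidean: no — a S b and a S d, but not b S d.
Only Euclidean fails.

Euclidean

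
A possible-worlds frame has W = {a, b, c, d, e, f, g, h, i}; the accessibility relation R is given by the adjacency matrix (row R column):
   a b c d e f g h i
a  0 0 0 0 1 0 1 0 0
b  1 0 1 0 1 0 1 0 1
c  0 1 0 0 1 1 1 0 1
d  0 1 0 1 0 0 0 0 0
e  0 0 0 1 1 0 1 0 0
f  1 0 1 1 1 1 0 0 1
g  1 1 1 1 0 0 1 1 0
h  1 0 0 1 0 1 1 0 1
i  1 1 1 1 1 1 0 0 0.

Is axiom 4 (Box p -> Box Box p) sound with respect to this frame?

No

By correspondence theory, 4 is valid on a frame iff R is transitive.
Transitive: no — a R e and e R d, but not a R d.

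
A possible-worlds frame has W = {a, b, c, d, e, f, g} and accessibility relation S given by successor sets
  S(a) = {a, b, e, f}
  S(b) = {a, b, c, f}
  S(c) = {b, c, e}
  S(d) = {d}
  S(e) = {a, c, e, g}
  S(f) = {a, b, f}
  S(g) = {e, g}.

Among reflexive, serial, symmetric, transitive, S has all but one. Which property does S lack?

Reflexive: yes — every world is S-related to itself.
Serial: yes — every world has a successor (e.g. a S a).
Symmetric: yes — every pair in S has its reverse in S.
Transitive: no — a S b and b S c, but not a S c.
Only transitive fails.

transitive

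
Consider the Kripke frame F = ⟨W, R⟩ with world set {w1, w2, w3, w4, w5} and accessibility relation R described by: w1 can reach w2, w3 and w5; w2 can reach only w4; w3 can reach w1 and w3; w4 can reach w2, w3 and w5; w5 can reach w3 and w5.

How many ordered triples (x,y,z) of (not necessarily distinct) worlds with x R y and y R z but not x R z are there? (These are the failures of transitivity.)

10

Enumerating: (w1,w2,w4), (w1,w3,w1), (w2,w4,w2), (w2,w4,w3), (w2,w4,w5), (w3,w1,w2), (w3,w1,w5), (w4,w2,w4), (w4,w3,w1), (w5,w3,w1).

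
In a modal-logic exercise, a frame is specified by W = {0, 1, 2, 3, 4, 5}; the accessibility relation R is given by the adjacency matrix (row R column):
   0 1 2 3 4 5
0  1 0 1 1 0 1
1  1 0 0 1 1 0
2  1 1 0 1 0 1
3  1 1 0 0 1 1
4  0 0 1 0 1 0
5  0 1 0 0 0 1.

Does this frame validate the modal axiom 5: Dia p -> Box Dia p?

No

Axiom 5 corresponds to the accessibility relation being Euclidean.
Euclidean: no — 0 R 3 and 0 R 2, but not 3 R 2.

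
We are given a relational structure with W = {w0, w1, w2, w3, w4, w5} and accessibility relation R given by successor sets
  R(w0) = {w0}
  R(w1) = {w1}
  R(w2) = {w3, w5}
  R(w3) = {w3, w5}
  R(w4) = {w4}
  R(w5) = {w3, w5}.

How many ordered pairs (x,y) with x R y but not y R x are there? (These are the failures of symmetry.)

2

Enumerating: (w2,w3), (w2,w5).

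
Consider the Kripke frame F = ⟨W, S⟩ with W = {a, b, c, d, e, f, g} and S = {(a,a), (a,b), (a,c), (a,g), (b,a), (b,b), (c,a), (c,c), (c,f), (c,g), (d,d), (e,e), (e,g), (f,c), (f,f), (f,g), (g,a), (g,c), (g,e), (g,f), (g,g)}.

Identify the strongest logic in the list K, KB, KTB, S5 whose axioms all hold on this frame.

Symmetric (axiom B): yes — every pair in S has its reverse in S.
Reflexive (axiom T): yes — every world is S-related to itself.
Euclidean (axiom 5): no — a S b and a S c, but not b S c.
So F validates K, KB, KTB; S5 would additionally require S to be Euclidean. The strongest is KTB.

KTB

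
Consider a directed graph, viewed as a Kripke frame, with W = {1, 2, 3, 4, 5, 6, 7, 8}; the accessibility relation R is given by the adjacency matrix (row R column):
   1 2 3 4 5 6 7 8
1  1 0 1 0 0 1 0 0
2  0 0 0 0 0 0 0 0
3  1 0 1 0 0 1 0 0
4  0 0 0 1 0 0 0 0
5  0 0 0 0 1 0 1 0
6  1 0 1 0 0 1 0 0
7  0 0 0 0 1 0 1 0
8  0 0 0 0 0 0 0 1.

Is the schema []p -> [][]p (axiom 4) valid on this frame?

Yes

Axiom 4 corresponds to the accessibility relation being transitive.
Transitive: yes — every two-step R-path is closed by a direct edge.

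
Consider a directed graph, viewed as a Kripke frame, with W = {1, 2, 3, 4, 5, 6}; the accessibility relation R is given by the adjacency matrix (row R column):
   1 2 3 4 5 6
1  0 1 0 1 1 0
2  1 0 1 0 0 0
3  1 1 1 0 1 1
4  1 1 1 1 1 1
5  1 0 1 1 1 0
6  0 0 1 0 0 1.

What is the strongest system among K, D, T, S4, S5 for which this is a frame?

D

Serial (axiom D): yes — every world has a successor (e.g. 1 R 2).
Reflexive (axiom T): no — 1 is not related to itself.
Transitive (axiom 4): no — 1 R 2 and 2 R 3, but not 1 R 3.
Euclidean (axiom 5): no — 1 R 2 and 1 R 4, but not 2 R 4.
So F validates K, D; T would additionally require R to be reflexive. The strongest is D.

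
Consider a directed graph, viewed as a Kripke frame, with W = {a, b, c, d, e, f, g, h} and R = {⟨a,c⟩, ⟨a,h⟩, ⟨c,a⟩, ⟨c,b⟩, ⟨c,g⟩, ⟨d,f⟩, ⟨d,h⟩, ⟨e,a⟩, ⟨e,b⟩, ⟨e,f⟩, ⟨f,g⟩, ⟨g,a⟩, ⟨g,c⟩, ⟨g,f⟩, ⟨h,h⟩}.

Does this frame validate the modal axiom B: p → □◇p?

No

The schema B characterises exactly the symmetric frames.
Symmetric: no — a R h but not h R a.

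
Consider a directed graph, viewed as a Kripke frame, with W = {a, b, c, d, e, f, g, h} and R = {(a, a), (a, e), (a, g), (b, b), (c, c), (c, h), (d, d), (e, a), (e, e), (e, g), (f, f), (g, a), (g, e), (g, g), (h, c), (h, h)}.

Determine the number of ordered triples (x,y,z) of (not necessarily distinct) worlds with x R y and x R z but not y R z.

0

R is Euclidean; there are no such tuples.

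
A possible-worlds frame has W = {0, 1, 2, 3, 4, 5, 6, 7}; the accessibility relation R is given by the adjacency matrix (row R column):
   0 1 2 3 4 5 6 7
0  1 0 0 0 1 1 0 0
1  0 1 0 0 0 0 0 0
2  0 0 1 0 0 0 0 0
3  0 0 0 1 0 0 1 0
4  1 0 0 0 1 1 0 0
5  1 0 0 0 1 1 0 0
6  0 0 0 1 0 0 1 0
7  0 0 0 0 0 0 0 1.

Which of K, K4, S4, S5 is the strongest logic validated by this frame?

S5

Transitive (axiom 4): yes — every two-step R-path is closed by a direct edge.
Reflexive (axiom T): yes — every world is R-related to itself.
Euclidean (axiom 5): yes — any two successors of a common world are R-related.
So F validates K, K4, S4, S5. The strongest is S5.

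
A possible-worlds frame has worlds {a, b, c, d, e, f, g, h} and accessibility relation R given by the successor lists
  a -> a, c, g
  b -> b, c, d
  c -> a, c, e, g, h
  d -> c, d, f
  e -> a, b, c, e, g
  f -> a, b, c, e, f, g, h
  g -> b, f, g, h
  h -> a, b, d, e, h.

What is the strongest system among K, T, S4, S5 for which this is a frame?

T

Reflexive (axiom T): yes — every world is R-related to itself.
Transitive (axiom 4): no — a R c and c R e, but not a R e.
Euclidean (axiom 5): no — a R g and a R c, but not g R c.
So F validates K, T; S4 would additionally require R to be transitive. The strongest is T.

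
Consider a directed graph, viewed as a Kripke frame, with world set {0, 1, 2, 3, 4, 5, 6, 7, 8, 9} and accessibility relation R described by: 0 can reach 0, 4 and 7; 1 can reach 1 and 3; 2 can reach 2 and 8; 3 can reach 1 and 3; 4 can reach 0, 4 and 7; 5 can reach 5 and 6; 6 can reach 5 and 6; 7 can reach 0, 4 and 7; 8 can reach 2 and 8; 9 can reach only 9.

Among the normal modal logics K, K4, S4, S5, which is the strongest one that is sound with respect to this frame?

Transitive (axiom 4): yes — every two-step R-path is closed by a direct edge.
Reflexive (axiom T): yes — every world is R-related to itself.
Euclidean (axiom 5): yes — any two successors of a common world are R-related.
So F validates K, K4, S4, S5. The strongest is S5.

S5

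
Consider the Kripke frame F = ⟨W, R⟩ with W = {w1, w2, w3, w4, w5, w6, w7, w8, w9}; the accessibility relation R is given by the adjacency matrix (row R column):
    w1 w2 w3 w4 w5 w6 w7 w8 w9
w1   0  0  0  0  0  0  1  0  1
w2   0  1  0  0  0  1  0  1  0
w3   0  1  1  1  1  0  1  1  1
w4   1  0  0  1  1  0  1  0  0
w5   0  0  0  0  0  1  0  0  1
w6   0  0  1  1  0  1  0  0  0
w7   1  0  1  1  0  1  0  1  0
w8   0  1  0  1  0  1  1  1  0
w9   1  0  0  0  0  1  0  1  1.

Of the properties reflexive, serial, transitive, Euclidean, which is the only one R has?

serial

Reflexive: no — w1 is not related to itself.
Serial: yes — every world has a successor (e.g. w1 R w7).
Transitive: no — w1 R w7 and w7 R w3, but not w1 R w3.
Euclidean: no — w1 R w7 and w1 R w9, but not w7 R w9.
Only serial holds.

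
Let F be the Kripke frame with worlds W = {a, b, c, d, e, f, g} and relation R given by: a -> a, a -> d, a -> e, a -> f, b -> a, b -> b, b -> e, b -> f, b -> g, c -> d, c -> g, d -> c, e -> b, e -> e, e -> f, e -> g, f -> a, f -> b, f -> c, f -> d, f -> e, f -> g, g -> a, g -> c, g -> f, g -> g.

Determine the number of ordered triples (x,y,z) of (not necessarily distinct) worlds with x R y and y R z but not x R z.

Enumerating: (a,d,c), (a,e,b), (a,e,g), (a,f,b), (a,f,c), (a,f,g), (b,a,d), (b,f,c), (b,f,d), (b,g,c), (c,d,c), (c,g,a), … and 20 more.
Total: 32.

32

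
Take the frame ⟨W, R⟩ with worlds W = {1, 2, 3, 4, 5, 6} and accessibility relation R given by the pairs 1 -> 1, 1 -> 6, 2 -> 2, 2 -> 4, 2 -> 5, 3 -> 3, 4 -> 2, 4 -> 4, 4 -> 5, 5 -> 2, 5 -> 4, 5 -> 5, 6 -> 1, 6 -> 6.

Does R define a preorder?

Reflexive: yes — every world is R-related to itself.
Transitive: yes — every two-step R-path is closed by a direct edge.
So R is a preorder.

Yes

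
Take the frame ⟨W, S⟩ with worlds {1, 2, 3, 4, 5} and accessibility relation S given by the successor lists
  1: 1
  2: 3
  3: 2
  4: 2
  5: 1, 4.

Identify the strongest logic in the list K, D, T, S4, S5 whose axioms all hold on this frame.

D

Serial (axiom D): yes — every world has a successor (e.g. 1 S 1).
Reflexive (axiom T): no — 2 is not related to itself.
Transitive (axiom 4): no — 4 S 2 and 2 S 3, but not 4 S 3.
Euclidean (axiom 5): no — 5 S 1 and 5 S 4, but not 1 S 4.
So F validates K, D; T would additionally require S to be reflexive. The strongest is D.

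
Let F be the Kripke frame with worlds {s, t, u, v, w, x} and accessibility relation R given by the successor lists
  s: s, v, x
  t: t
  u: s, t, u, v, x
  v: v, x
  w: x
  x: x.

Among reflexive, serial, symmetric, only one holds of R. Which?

serial

Reflexive: no — w is not related to itself.
Serial: yes — every world has a successor (e.g. s R s).
Symmetric: no — s R v but not v R s.
Only serial holds.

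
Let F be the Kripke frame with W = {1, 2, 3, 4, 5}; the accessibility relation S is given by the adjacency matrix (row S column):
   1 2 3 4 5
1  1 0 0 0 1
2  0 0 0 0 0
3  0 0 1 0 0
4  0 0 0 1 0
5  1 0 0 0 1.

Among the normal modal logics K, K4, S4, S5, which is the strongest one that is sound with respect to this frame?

K4

Transitive (axiom 4): yes — every two-step S-path is closed by a direct edge.
Reflexive (axiom T): no — 2 is not related to itself.
Euclidean (axiom 5): yes — any two successors of a common world are S-related.
So F validates K, K4; S4 would additionally require S to be reflexive. The strongest is K4.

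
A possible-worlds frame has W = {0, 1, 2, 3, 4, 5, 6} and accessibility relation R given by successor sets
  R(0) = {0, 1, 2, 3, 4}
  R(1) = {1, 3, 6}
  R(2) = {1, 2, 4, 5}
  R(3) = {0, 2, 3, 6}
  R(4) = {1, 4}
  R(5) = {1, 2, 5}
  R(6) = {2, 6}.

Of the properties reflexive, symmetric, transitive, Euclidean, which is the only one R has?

reflexive

Reflexive: yes — every world is R-related to itself.
Symmetric: no — 0 R 1 but not 1 R 0.
Transitive: no — 0 R 1 and 1 R 6, but not 0 R 6.
Euclidean: no — 0 R 1 and 0 R 2, but not 1 R 2.
Only reflexive holds.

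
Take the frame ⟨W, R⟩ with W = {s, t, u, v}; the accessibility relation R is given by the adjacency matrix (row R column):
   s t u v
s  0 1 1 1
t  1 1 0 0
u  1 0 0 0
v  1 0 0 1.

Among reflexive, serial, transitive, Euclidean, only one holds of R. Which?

Reflexive: no — s is not related to itself.
Serial: yes — every world has a successor (e.g. s R t).
Transitive: no — t R s and s R u, but not t R u.
Euclidean: no — s R t and s R u, but not t R u.
Only serial holds.

serial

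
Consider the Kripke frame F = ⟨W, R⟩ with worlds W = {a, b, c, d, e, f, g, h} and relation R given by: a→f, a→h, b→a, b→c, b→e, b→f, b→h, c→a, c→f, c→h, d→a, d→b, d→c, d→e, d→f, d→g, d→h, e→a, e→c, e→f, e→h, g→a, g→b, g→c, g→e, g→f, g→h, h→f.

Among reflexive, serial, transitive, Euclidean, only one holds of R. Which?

transitive

Reflexive: no — a is not related to itself.
Serial: no — f has no R-successor.
Transitive: yes — every two-step R-path is closed by a direct edge.
Euclidean: no — a R f and a R h, but not f R h.
Only transitive holds.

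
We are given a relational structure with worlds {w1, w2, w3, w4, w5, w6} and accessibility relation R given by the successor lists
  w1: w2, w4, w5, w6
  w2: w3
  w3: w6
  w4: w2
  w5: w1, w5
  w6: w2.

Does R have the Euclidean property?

No

Euclidean: no — w1 R w2 and w1 R w4, but not w2 R w4.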